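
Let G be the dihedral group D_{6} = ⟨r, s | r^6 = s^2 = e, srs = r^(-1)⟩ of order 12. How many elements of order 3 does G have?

2

The elements of order 3 are: r^2, r^4.
That's 2.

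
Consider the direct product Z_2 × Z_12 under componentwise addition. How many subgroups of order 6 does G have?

|G| = 24 and 6 | 24, so subgroups of order 6 are possible by Lagrange.
The subgroups of order 6 are: {(0,0), (0,2), (0,4), (0,6), (0,8), (0,10)}; {(0,0), (0,4), (0,8), (1,0), (1,4), (1,8)}; {(0,0), (0,4), (0,8), (1,2), (1,6), (1,10)}.
So G has 3 subgroups of order 6.

3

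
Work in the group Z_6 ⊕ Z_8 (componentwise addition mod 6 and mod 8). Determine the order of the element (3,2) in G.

4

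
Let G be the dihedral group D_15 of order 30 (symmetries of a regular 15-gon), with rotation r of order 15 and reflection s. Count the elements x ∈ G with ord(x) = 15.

The elements of order 15 are: r, r^2, r^4, r^7, r^8, r^11, r^13, r^14.
That's 8.

8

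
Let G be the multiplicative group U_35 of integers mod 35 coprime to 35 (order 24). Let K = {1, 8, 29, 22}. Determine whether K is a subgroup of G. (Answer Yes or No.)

Yes

|K| = 4 divides |G| = 24, consistent with Lagrange.
K contains the identity, every element's inverse is in K, and K is closed under ·: it is a subgroup.
In fact K = ⟨8⟩.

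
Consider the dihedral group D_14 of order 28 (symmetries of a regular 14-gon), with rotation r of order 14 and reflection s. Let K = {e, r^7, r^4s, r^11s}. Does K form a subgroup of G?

Yes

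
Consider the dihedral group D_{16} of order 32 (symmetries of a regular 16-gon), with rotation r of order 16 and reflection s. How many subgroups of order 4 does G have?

9

|G| = 32 and 4 | 32, so subgroups of order 4 are possible by Lagrange.
The subgroups of order 4 are: {e, r^8, r^2s, r^10s}; {e, r^8, r^3s, r^11s}; {e, r^4, r^8, r^12}; {e, r^8, r^4s, r^12s}; … (9 in all).
So G has 9 subgroups of order 4.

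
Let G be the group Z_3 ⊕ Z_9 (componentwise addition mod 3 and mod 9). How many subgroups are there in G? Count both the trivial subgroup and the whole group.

10

|G| = 27, so by Lagrange every subgroup order divides 27. Divisors: 1, 3, 9, 27.
Subgroups by order — order 1: 1; order 3: 4; order 9: 4; order 27: 1.
Total: 1 + 4 + 4 + 1 = 10.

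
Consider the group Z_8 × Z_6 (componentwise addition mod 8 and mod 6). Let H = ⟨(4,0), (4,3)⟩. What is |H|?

|⟨(4,0)⟩| = 2 and |⟨(4,3)⟩| = 2, so |H| is a multiple of lcm(2, 2) = 2 and divides |G| = 48.
Closing under the operation: H = {(0,0), (0,3), (4,0), (4,3)}, so |H| = 4.

4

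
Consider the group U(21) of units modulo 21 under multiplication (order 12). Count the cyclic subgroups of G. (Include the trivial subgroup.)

8

Group the elements of G by the cyclic subgroup they generate; each cyclic subgroup of order d accounts for φ(d) elements.
Cyclic subgroups by order — order 1: 1; order 2: 3; order 3: 1; order 6: 3.
Total: 8.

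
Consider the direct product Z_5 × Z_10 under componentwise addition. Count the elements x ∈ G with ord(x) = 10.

An element (a,b) has order lcm(ord(a), ord(b)); count pairs with lcm equal to 10.
Enumerating gives 24 such elements.

24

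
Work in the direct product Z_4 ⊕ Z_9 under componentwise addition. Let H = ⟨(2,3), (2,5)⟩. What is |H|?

18

|⟨(2,3)⟩| = 6 and |⟨(2,5)⟩| = 18, so |H| is a multiple of lcm(6, 18) = 18 and divides |G| = 36.
Closing under the operation: H = {(0,0), (0,1), (0,2), (0,3), (0,4), (0,5), (0,6), (0,7), (0,8), (2,0), (2,1), (2,2), (2,3), (2,4), (2,5), (2,6), (2,7), (2,8)}, so |H| = 18.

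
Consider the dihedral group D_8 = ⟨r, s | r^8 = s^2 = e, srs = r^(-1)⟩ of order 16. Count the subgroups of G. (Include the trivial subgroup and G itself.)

|G| = 16, so by Lagrange every subgroup order divides 16. Divisors: 1, 2, 4, 8, 16.
Subgroups by order — order 1: 1; order 2: 9; order 4: 5; order 8: 3; order 16: 1.
Total: 1 + 9 + 5 + 3 + 1 = 19.

19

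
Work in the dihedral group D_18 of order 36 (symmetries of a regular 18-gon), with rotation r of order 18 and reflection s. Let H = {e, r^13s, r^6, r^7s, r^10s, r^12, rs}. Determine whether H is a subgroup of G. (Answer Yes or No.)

|H| = 7 does not divide |G| = 36, so by Lagrange H is not a subgroup.

No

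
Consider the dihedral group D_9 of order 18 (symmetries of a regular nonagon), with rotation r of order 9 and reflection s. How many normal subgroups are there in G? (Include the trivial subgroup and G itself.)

4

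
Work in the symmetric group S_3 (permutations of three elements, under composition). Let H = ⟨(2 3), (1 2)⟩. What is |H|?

6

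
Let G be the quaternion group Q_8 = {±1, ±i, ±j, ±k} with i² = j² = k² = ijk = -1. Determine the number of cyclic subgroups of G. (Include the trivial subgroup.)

Group the elements of G by the cyclic subgroup they generate; each cyclic subgroup of order d accounts for φ(d) elements.
Cyclic subgroups by order — order 1: 1; order 2: 1; order 4: 3.
Total: 5.

5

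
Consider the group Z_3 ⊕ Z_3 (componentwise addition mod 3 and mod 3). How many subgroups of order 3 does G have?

4

|G| = 9 and 3 | 9, so subgroups of order 3 are possible by Lagrange.
The subgroups of order 3 are: {(0,0), (0,1), (0,2)}; {(0,0), (1,0), (2,0)}; {(0,0), (1,1), (2,2)}; {(0,0), (1,2), (2,1)}.
So G has 4 subgroups of order 3.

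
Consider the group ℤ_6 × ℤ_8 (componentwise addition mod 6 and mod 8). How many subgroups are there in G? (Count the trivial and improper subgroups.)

22

|G| = 48, so by Lagrange every subgroup order divides 48. Divisors: 1, 2, 3, 4, 6, 8, 12, 16, 24, 48.
Subgroups by order — order 1: 1; order 2: 3; order 3: 1; order 4: 3; order 6: 3; order 8: 3; order 12: 3; order 16: 1; order 24: 3; order 48: 1.
Total: 1 + 3 + 1 + 3 + 3 + 3 + 3 + 1 + 3 + 1 = 22.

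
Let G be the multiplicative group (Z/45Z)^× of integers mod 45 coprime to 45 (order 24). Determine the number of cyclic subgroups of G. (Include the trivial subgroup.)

Each element a generates a cyclic subgroup ⟨a⟩; distinct elements may generate the same one (a cyclic group of order d has φ(d) generators).
Cyclic subgroups by order — order 1: 1; order 2: 3; order 3: 1; order 4: 2; order 6: 3; order 12: 2.
Total: 12.

12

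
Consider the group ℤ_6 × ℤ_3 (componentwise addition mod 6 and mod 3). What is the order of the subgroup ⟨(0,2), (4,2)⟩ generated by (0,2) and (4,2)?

|⟨(0,2)⟩| = 3 and |⟨(4,2)⟩| = 3, so |H| is a multiple of lcm(3, 3) = 3 and divides |G| = 18.
Closing under the operation: H = {(0,0), (0,1), (0,2), (2,0), (2,1), (2,2), (4,0), (4,1), (4,2)}, so |H| = 9.

9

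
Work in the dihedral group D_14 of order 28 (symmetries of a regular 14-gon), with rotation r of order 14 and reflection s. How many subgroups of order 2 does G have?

15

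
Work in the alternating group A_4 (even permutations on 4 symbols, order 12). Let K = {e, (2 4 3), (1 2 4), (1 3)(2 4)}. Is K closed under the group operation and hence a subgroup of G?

(2 4 3) ∈ K but its inverse (2 3 4) ∉ K, so K is not a subgroup.

No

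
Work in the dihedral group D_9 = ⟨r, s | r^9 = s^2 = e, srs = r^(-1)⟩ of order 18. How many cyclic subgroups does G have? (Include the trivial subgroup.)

12

Each element a generates a cyclic subgroup ⟨a⟩; distinct elements may generate the same one (a cyclic group of order d has φ(d) generators).
Cyclic subgroups by order — order 1: 1; order 2: 9; order 3: 1; order 9: 1.
Total: 12.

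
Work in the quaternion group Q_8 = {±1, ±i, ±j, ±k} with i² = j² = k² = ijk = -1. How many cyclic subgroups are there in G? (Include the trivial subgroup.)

Each element a generates a cyclic subgroup ⟨a⟩; distinct elements may generate the same one (a cyclic group of order d has φ(d) generators).
Cyclic subgroups by order — order 1: 1; order 2: 1; order 4: 3.
Total: 5.

5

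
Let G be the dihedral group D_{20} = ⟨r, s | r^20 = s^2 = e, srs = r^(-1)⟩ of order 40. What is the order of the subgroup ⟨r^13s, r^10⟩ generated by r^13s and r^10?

|⟨r^13s⟩| = 2 and |⟨r^10⟩| = 2, so |H| is a multiple of lcm(2, 2) = 2 and divides |G| = 40.
Closing under the operation: H = {e, r^10, r^3s, r^13s}, so |H| = 4.

4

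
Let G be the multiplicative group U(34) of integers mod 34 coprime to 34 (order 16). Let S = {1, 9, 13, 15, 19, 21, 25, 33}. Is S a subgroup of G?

Yes

|S| = 8 divides |G| = 16, consistent with Lagrange.
S contains the identity, every element's inverse is in S, and S is closed under ·: it is a subgroup.
In fact S = ⟨9⟩.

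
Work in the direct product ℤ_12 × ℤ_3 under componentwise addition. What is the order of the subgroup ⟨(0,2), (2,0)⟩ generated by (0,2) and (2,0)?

18

|⟨(0,2)⟩| = 3 and |⟨(2,0)⟩| = 6, so |H| is a multiple of lcm(3, 6) = 6 and divides |G| = 36.
Closing under the operation: H = {(0,0), (0,1), (0,2), (2,0), (2,1), (2,2), (4,0), (4,1), (4,2), (6,0), (6,1), (6,2), (8,0), (8,1), (8,2), (10,0), (10,1), (10,2)}, so |H| = 18.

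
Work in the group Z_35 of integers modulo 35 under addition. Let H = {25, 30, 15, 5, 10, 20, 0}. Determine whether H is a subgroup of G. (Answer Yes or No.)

Yes

|H| = 7 divides |G| = 35, consistent with Lagrange.
H contains the identity, every element's inverse is in H, and H is closed under +: it is a subgroup.
In fact H = ⟨20⟩.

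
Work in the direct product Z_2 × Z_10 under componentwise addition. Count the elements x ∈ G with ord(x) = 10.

An element (a,b) has order lcm(ord(a), ord(b)); count pairs with lcm equal to 10.
Enumerating gives 12 such elements.

12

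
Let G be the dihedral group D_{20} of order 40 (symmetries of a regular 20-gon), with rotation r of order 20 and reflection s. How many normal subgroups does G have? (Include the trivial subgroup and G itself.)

9

G has 48 subgroups. Checking conjugation-invariance by order — order 1: 1/1 normal; order 2: 1/21 normal; order 4: 1/11 normal; order 5: 1/1 normal; order 8: 0/5 normal; order 10: 1/5 normal; order 20: 3/3 normal; order 40: 1/1 normal.
Total normal subgroups: 9.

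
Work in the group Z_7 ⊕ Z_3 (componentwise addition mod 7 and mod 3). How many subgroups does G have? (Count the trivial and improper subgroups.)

4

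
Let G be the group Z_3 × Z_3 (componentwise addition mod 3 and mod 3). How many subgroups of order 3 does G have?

4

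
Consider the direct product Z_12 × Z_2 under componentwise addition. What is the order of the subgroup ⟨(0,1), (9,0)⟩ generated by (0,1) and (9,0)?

|⟨(0,1)⟩| = 2 and |⟨(9,0)⟩| = 4, so |H| is a multiple of lcm(2, 4) = 4 and divides |G| = 24.
Closing under the operation: H = {(0,0), (0,1), (3,0), (3,1), (6,0), (6,1), (9,0), (9,1)}, so |H| = 8.

8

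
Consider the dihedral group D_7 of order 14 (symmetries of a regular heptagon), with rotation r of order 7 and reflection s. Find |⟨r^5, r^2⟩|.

|⟨r^5⟩| = 7 and |⟨r^2⟩| = 7, so |H| is a multiple of lcm(7, 7) = 7 and divides |G| = 14.
Closing under the operation: H = {e, r, r^2, r^3, r^4, r^5, r^6}, so |H| = 7.

7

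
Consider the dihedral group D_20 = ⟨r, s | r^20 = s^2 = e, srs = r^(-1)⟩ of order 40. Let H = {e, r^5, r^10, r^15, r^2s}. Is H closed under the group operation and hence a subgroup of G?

Closure fails: r^15 · r^2s = r^17s ∉ H. So H is not a subgroup.

No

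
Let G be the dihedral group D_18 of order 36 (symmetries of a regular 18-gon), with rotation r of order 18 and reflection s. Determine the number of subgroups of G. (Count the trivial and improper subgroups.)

|G| = 36, so by Lagrange every subgroup order divides 36. Divisors: 1, 2, 3, 4, 6, 9, 12, 18, 36.
Subgroups by order — order 1: 1; order 2: 19; order 3: 1; order 4: 9; order 6: 7; order 9: 1; order 12: 3; order 18: 3; order 36: 1.
Total: 1 + 19 + 1 + 9 + 7 + 1 + 3 + 3 + 1 = 45.

45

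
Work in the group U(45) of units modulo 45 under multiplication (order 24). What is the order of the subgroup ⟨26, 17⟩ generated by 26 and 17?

8

|⟨26⟩| = 2 and |⟨17⟩| = 4, so |H| is a multiple of lcm(2, 4) = 4 and divides |G| = 24.
Closing under the operation: H = {1, 8, 17, 19, 26, 28, 37, 44}, so |H| = 8.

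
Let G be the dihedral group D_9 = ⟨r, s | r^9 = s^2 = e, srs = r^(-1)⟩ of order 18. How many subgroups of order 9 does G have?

1

|G| = 18 and 9 | 18, so subgroups of order 9 are possible by Lagrange.
The subgroups of order 9 are: {e, r, r^2, r^3, r^4, r^5, r^6, r^7, r^8}.
So G has 1 subgroup of order 9.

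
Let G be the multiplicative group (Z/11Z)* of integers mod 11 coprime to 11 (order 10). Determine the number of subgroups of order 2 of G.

1

|G| = 10 and 2 | 10, so subgroups of order 2 are possible by Lagrange.
The subgroups of order 2 are: {1, 10}.
So G has 1 subgroup of order 2.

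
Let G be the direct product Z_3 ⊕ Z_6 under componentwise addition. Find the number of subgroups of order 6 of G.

|G| = 18 and 6 | 18, so subgroups of order 6 are possible by Lagrange.
The subgroups of order 6 are: {(0,0), (0,1), (0,2), (0,3), (0,4), (0,5)}; {(0,0), (0,3), (1,0), (1,3), (2,0), (2,3)}; {(0,0), (0,3), (1,1), (1,4), (2,2), (2,5)}; {(0,0), (0,3), (1,2), (1,5), (2,1), (2,4)}.
So G has 4 subgroups of order 6.

4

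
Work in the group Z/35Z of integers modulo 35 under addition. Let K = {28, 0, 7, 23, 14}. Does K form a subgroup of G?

No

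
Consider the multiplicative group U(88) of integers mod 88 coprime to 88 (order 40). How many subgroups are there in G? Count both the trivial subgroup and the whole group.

|G| = 40, so by Lagrange every subgroup order divides 40. Divisors: 1, 2, 4, 5, 8, 10, 20, 40.
Subgroups by order — order 1: 1; order 2: 7; order 4: 7; order 5: 1; order 8: 1; order 10: 7; order 20: 7; order 40: 1.
Total: 1 + 7 + 7 + 1 + 1 + 7 + 7 + 1 = 32.

32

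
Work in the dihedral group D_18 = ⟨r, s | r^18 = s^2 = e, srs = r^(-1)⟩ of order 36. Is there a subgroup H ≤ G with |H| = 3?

3 | 36. A subgroup of order 3 is {e, r^6, r^12}.

Yes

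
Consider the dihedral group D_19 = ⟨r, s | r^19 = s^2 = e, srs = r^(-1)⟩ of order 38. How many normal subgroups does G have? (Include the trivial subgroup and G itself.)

G has 22 subgroups. Checking conjugation-invariance by order — order 1: 1/1 normal; order 2: 0/19 normal; order 19: 1/1 normal; order 38: 1/1 normal.
Total normal subgroups: 3.

3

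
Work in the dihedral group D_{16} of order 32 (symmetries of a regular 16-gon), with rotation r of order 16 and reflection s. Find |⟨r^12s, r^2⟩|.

|⟨r^12s⟩| = 2 and |⟨r^2⟩| = 8, so |H| is a multiple of lcm(2, 8) = 8 and divides |G| = 32.
Closing under the operation: H = {e, r^2, r^4, r^6, r^8, r^10, r^12, r^14, s, r^2s, r^4s, r^6s, r^8s, r^10s, r^12s, r^14s}, so |H| = 16.

16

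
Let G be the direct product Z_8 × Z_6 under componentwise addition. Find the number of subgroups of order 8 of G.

3

|G| = 48 and 8 | 48, so subgroups of order 8 are possible by Lagrange.
The subgroups of order 8 are: {(0,0), (0,3), (2,0), (2,3), (4,0), (4,3), (6,0), (6,3)}; {(0,0), (1,0), (2,0), (3,0), (4,0), (5,0), (6,0), (7,0)}; {(0,0), (1,3), (2,0), (3,3), (4,0), (5,3), (6,0), (7,3)}.
So G has 3 subgroups of order 8.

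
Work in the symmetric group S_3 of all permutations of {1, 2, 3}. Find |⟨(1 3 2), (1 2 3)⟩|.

3

|⟨(1 3 2)⟩| = 3 and |⟨(1 2 3)⟩| = 3, so |H| is a multiple of lcm(3, 3) = 3 and divides |G| = 6.
Closing under the operation: H = {e, (1 2 3), (1 3 2)}, so |H| = 3.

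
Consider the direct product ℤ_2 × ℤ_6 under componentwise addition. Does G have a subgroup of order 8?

No

8 does not divide |G| = 12, so by Lagrange no subgroup of order 8 exists.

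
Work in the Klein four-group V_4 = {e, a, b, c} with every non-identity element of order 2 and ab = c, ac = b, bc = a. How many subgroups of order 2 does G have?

|G| = 4 and 2 | 4, so subgroups of order 2 are possible by Lagrange.
The subgroups of order 2 are: {e, a}; {e, b}; {e, c}.
So G has 3 subgroups of order 2.

3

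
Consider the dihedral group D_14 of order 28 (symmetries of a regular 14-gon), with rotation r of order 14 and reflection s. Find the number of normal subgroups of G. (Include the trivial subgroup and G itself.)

7

G has 28 subgroups. Checking conjugation-invariance by order — order 1: 1/1 normal; order 2: 1/15 normal; order 4: 0/7 normal; order 7: 1/1 normal; order 14: 3/3 normal; order 28: 1/1 normal.
Total normal subgroups: 7.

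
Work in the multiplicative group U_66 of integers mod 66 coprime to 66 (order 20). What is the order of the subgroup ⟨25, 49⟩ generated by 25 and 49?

5

|⟨25⟩| = 5 and |⟨49⟩| = 5, so |H| is a multiple of lcm(5, 5) = 5 and divides |G| = 20.
Closing under the operation: H = {1, 25, 31, 37, 49}, so |H| = 5.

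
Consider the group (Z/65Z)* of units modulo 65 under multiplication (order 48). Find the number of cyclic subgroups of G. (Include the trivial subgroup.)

A cyclic subgroup of order d is generated by each of its φ(d) elements of order d, so the cyclic subgroups of order d number (#elements of order d)/φ(d).
Cyclic subgroups by order — order 1: 1; order 2: 3; order 3: 1; order 4: 6; order 6: 3; order 12: 6.
Total: 20.

20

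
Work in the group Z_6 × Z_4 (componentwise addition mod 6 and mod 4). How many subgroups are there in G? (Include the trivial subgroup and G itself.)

16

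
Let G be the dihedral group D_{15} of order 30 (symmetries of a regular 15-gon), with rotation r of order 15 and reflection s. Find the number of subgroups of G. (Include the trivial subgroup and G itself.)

28

|G| = 30, so by Lagrange every subgroup order divides 30. Divisors: 1, 2, 3, 5, 6, 10, 15, 30.
Subgroups by order — order 1: 1; order 2: 15; order 3: 1; order 5: 1; order 6: 5; order 10: 3; order 15: 1; order 30: 1.
Total: 1 + 15 + 1 + 1 + 5 + 3 + 1 + 1 = 28.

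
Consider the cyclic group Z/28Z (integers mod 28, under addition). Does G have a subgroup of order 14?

14 | 28. A subgroup of order 14 is {0, 2, 4, 6, 8, 10, 12, 14, 16, 18, 20, 22, 24, 26}.

Yes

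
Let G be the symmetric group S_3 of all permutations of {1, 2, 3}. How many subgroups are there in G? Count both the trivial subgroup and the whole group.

6

|G| = 6, so by Lagrange every subgroup order divides 6. Divisors: 1, 2, 3, 6.
Subgroups by order — order 1: 1; order 2: 3; order 3: 1; order 6: 1.
Total: 1 + 3 + 1 + 1 = 6.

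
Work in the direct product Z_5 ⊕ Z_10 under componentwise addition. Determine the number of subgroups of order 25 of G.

1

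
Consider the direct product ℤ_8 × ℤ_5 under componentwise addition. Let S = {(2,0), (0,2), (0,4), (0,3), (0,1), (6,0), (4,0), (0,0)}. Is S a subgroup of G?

Closure fails: (0,1) + (4,0) = (4,1) ∉ S. So S is not a subgroup.

No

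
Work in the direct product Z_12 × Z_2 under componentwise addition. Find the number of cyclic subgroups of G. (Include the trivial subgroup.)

Group the elements of G by the cyclic subgroup they generate; each cyclic subgroup of order d accounts for φ(d) elements.
Cyclic subgroups by order — order 1: 1; order 2: 3; order 3: 1; order 4: 2; order 6: 3; order 12: 2.
Total: 12.

12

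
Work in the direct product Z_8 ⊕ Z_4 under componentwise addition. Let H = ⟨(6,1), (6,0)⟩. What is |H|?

16

|⟨(6,1)⟩| = 4 and |⟨(6,0)⟩| = 4, so |H| is a multiple of lcm(4, 4) = 4 and divides |G| = 32.
Closing under the operation: H = {(0,0), (0,1), (0,2), (0,3), (2,0), (2,1), (2,2), (2,3), (4,0), (4,1), (4,2), (4,3), (6,0), (6,1), (6,2), (6,3)}, so |H| = 16.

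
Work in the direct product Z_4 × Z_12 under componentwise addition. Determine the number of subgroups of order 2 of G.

3

|G| = 48 and 2 | 48, so subgroups of order 2 are possible by Lagrange.
The subgroups of order 2 are: {(0,0), (0,6)}; {(0,0), (2,0)}; {(0,0), (2,6)}.
So G has 3 subgroups of order 2.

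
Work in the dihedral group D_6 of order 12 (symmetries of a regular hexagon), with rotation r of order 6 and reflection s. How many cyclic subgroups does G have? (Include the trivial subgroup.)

10

A cyclic subgroup of order d is generated by each of its φ(d) elements of order d, so the cyclic subgroups of order d number (#elements of order d)/φ(d).
Cyclic subgroups by order — order 1: 1; order 2: 7; order 3: 1; order 6: 1.
Total: 10.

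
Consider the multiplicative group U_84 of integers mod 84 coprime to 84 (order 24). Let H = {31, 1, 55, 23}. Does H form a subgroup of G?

No

23 ∈ H but its inverse 11 ∉ H, so H is not a subgroup.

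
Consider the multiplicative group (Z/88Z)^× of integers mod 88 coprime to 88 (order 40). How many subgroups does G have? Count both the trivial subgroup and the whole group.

32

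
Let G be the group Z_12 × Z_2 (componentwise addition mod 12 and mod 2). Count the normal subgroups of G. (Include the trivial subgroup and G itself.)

16

G is abelian, so every subgroup is normal.
G has 16 subgroups in total, hence 16 normal subgroups.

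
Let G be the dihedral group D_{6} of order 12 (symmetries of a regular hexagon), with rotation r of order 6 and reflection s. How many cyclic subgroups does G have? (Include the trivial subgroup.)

10

Group the elements of G by the cyclic subgroup they generate; each cyclic subgroup of order d accounts for φ(d) elements.
Cyclic subgroups by order — order 1: 1; order 2: 7; order 3: 1; order 6: 1.
Total: 10.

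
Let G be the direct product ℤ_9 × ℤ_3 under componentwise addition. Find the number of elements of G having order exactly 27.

An element (a,b) has order lcm(ord(a), ord(b)); count pairs with lcm equal to 27.
Enumerating gives 0 such elements.

0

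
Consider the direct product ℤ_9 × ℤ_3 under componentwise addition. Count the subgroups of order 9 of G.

4

|G| = 27 and 9 | 27, so subgroups of order 9 are possible by Lagrange.
The subgroups of order 9 are: {(0,0), (0,1), (0,2), (3,0), (3,1), (3,2), (6,0), (6,1), (6,2)}; {(0,0), (1,0), (2,0), (3,0), (4,0), (5,0), (6,0), (7,0), (8,0)}; {(0,0), (1,1), (2,2), (3,0), (4,1), (5,2), (6,0), (7,1), (8,2)}; {(0,0), (1,2), (2,1), (3,0), (4,2), (5,1), (6,0), (7,2), (8,1)}.
So G has 4 subgroups of order 9.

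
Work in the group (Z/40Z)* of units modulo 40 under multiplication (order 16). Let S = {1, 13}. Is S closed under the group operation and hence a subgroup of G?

No

13 ∈ S but its inverse 37 ∉ S, so S is not a subgroup.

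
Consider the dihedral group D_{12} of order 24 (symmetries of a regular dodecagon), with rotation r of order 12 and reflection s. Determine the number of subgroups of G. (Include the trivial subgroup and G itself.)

|G| = 24, so by Lagrange every subgroup order divides 24. Divisors: 1, 2, 3, 4, 6, 8, 12, 24.
Subgroups by order — order 1: 1; order 2: 13; order 3: 1; order 4: 7; order 6: 5; order 8: 3; order 12: 3; order 24: 1.
Total: 1 + 13 + 1 + 7 + 5 + 3 + 3 + 1 = 34.

34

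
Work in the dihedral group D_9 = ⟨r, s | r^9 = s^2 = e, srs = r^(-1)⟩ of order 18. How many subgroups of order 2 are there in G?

9

|G| = 18 and 2 | 18, so subgroups of order 2 are possible by Lagrange.
The subgroups of order 2 are: {e, r^2s}; {e, r^3s}; {e, r^4s}; {e, r^5s}; … (9 in all).
So G has 9 subgroups of order 2.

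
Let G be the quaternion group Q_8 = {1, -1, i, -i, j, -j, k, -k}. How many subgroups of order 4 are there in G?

3

|G| = 8 and 4 | 8, so subgroups of order 4 are possible by Lagrange.
The subgroups of order 4 are: {1, -1, i, -i}; {1, -1, j, -j}; {1, -1, k, -k}.
So G has 3 subgroups of order 4.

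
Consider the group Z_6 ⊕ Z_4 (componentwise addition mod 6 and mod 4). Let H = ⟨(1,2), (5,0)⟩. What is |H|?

|⟨(1,2)⟩| = 6 and |⟨(5,0)⟩| = 6, so |H| is a multiple of lcm(6, 6) = 6 and divides |G| = 24.
Closing under the operation: H = {(0,0), (0,2), (1,0), (1,2), (2,0), (2,2), (3,0), (3,2), (4,0), (4,2), (5,0), (5,2)}, so |H| = 12.

12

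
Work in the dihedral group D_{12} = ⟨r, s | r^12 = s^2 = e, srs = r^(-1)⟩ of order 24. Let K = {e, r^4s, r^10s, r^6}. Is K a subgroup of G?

Yes

|K| = 4 divides |G| = 24, consistent with Lagrange.
K contains the identity, every element's inverse is in K, and K is closed under ·: it is a subgroup.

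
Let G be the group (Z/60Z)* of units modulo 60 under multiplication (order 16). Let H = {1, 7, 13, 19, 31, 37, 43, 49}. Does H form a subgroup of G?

|H| = 8 divides |G| = 16, consistent with Lagrange.
H contains the identity, every element's inverse is in H, and H is closed under ·: it is a subgroup.

Yes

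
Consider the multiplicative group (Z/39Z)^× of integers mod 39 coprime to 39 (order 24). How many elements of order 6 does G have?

The elements of order 6 are: 4, 10, 17, 23, 29, 35.
That's 6.

6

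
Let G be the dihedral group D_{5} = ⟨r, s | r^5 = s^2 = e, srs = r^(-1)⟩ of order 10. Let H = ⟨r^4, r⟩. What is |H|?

5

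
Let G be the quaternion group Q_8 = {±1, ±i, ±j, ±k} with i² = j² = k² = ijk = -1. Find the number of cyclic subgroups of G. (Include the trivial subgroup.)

5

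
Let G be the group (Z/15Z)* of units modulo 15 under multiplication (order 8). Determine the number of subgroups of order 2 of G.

3

|G| = 8 and 2 | 8, so subgroups of order 2 are possible by Lagrange.
The subgroups of order 2 are: {1, 11}; {1, 14}; {1, 4}.
So G has 3 subgroups of order 2.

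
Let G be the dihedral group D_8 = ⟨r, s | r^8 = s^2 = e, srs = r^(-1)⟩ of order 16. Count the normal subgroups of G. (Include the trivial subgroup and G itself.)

7

G has 19 subgroups. Checking conjugation-invariance by order — order 1: 1/1 normal; order 2: 1/9 normal; order 4: 1/5 normal; order 8: 3/3 normal; order 16: 1/1 normal.
Total normal subgroups: 7.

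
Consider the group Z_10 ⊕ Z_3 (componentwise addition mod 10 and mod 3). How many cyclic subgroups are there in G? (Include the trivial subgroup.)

Each element a generates a cyclic subgroup ⟨a⟩; distinct elements may generate the same one (a cyclic group of order d has φ(d) generators).
Cyclic subgroups by order — order 1: 1; order 2: 1; order 3: 1; order 5: 1; order 6: 1; order 10: 1; order 15: 1; order 30: 1.
Total: 8.

8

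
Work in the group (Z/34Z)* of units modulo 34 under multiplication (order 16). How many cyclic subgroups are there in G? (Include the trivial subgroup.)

5

Group the elements of G by the cyclic subgroup they generate; each cyclic subgroup of order d accounts for φ(d) elements.
Cyclic subgroups by order — order 1: 1; order 2: 1; order 4: 1; order 8: 1; order 16: 1.
Total: 5.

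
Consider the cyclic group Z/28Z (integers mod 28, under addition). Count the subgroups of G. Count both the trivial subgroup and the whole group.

A cyclic group of order 28 has exactly one subgroup for each divisor of 28.
Divisors of 28: 1, 2, 4, 7, 14, 28.
So Z/28Z has 6 subgroups.

6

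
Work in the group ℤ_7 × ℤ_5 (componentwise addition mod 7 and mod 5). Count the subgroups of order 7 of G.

|G| = 35 and 7 | 35, so subgroups of order 7 are possible by Lagrange.
The subgroups of order 7 are: {(0,0), (1,0), (2,0), (3,0), (4,0), (5,0), (6,0)}.
So G has 1 subgroup of order 7.

1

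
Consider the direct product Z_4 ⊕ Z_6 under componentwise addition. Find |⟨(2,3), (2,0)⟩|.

4

|⟨(2,3)⟩| = 2 and |⟨(2,0)⟩| = 2, so |H| is a multiple of lcm(2, 2) = 2 and divides |G| = 24.
Closing under the operation: H = {(0,0), (0,3), (2,0), (2,3)}, so |H| = 4.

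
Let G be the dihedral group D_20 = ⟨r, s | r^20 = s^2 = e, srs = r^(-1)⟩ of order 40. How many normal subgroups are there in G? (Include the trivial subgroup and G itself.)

9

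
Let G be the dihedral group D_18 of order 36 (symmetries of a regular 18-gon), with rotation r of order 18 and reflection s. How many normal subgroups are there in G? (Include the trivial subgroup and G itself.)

9

G has 45 subgroups. Checking conjugation-invariance by order — order 1: 1/1 normal; order 2: 1/19 normal; order 3: 1/1 normal; order 4: 0/9 normal; order 6: 1/7 normal; order 9: 1/1 normal; order 12: 0/3 normal; order 18: 3/3 normal; order 36: 1/1 normal.
Total normal subgroups: 9.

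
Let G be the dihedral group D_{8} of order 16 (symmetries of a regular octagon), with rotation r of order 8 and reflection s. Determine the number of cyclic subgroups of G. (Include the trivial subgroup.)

A cyclic subgroup of order d is generated by each of its φ(d) elements of order d, so the cyclic subgroups of order d number (#elements of order d)/φ(d).
Cyclic subgroups by order — order 1: 1; order 2: 9; order 4: 1; order 8: 1.
Total: 12.

12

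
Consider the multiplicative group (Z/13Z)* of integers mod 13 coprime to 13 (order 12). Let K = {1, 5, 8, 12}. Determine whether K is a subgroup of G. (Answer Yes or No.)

|K| = 4 divides |G| = 12, consistent with Lagrange.
K contains the identity, every element's inverse is in K, and K is closed under ·: it is a subgroup.
In fact K = ⟨8⟩.

Yes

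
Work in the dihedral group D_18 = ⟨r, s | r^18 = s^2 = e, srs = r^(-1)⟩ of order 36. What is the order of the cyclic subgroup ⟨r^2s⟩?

Computing powers of r^2s: the smallest k with (r^2s)^k = e is k = 2.

2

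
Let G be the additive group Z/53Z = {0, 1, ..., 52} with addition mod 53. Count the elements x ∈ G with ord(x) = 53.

52

In a cyclic group of order 53, the number of elements of order d (for d | 53) is φ(d).
φ(53) = 52.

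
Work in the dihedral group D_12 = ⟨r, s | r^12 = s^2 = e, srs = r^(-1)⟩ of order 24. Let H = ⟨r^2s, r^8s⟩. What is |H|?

|⟨r^2s⟩| = 2 and |⟨r^8s⟩| = 2, so |H| is a multiple of lcm(2, 2) = 2 and divides |G| = 24.
Closing under the operation: H = {e, r^6, r^2s, r^8s}, so |H| = 4.

4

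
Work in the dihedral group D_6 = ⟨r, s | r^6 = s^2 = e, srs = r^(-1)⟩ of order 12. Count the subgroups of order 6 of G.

|G| = 12 and 6 | 12, so subgroups of order 6 are possible by Lagrange.
The subgroups of order 6 are: {e, r, r^2, r^3, r^4, r^5}; {e, r^2, r^4, s, r^2s, r^4s}; {e, r^2, r^4, rs, r^3s, r^5s}.
So G has 3 subgroups of order 6.

3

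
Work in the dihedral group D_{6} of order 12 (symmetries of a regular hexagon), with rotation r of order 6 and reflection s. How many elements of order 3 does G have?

2

The elements of order 3 are: r^2, r^4.
That's 2.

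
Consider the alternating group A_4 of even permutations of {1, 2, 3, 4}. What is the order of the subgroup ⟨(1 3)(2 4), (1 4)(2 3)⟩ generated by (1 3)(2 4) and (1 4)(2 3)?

|⟨(1 3)(2 4)⟩| = 2 and |⟨(1 4)(2 3)⟩| = 2, so |H| is a multiple of lcm(2, 2) = 2 and divides |G| = 12.
Closing under the operation: H = {e, (1 2)(3 4), (1 3)(2 4), (1 4)(2 3)}, so |H| = 4.

4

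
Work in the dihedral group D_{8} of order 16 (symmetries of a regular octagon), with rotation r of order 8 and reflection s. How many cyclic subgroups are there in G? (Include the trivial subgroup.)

Group the elements of G by the cyclic subgroup they generate; each cyclic subgroup of order d accounts for φ(d) elements.
Cyclic subgroups by order — order 1: 1; order 2: 9; order 4: 1; order 8: 1.
Total: 12.

12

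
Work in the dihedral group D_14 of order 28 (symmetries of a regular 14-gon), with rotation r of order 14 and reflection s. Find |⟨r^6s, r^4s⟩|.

14

|⟨r^6s⟩| = 2 and |⟨r^4s⟩| = 2, so |H| is a multiple of lcm(2, 2) = 2 and divides |G| = 28.
Closing under the operation: H = {e, r^2, r^4, r^6, r^8, r^10, r^12, s, r^2s, r^4s, r^6s, r^8s, r^10s, r^12s}, so |H| = 14.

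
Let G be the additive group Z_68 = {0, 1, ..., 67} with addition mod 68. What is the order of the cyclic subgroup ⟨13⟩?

68

In Z_68, the order of an element a is n/gcd(a, n).
gcd(13, 68) = 1, so |⟨13⟩| = 68/1 = 68.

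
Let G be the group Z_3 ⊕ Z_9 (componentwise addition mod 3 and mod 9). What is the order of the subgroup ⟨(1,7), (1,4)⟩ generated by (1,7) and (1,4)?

9

|⟨(1,7)⟩| = 9 and |⟨(1,4)⟩| = 9, so |H| is a multiple of lcm(9, 9) = 9 and divides |G| = 27.
Closing under the operation: H = {(0,0), (0,3), (0,6), (1,1), (1,4), (1,7), (2,2), (2,5), (2,8)}, so |H| = 9.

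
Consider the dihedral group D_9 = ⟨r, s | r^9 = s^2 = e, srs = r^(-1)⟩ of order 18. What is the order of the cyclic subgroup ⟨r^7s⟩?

2

Computing powers of r^7s: the smallest k with (r^7s)^k = e is k = 2.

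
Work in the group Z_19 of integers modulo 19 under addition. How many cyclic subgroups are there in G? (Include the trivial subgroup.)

Group the elements of G by the cyclic subgroup they generate; each cyclic subgroup of order d accounts for φ(d) elements.
Cyclic subgroups by order — order 1: 1; order 19: 1.
Total: 2.

2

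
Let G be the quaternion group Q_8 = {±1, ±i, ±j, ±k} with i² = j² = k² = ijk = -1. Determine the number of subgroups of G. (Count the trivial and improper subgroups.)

6

|G| = 8, so by Lagrange every subgroup order divides 8. Divisors: 1, 2, 4, 8.
Subgroups by order — order 1: 1; order 2: 1; order 4: 3; order 8: 1.
Total: 1 + 1 + 3 + 1 = 6.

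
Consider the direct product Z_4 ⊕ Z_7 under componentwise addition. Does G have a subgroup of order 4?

4 | 28. A subgroup of order 4 is {(0,0), (1,0), (2,0), (3,0)}.

Yes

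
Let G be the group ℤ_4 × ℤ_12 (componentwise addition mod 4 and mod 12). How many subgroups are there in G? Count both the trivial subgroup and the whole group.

30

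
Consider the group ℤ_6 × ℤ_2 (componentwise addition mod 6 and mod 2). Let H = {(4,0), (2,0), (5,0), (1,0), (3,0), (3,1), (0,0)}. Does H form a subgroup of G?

No

|H| = 7 does not divide |G| = 12, so by Lagrange H is not a subgroup.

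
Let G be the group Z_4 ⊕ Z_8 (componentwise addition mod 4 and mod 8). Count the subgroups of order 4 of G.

7

|G| = 32 and 4 | 32, so subgroups of order 4 are possible by Lagrange.
The subgroups of order 4 are: {(0,0), (0,2), (0,4), (0,6)}; {(0,0), (0,4), (2,0), (2,4)}; {(0,0), (0,4), (2,2), (2,6)}; {(0,0), (1,0), (2,0), (3,0)}; … (7 in all).
So G has 7 subgroups of order 4.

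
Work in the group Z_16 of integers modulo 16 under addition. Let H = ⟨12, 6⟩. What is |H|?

8

|⟨12⟩| = 4 and |⟨6⟩| = 8, so |H| is a multiple of lcm(4, 8) = 8 and divides |G| = 16.
Closing under the operation: H = {0, 2, 4, 6, 8, 10, 12, 14}, so |H| = 8.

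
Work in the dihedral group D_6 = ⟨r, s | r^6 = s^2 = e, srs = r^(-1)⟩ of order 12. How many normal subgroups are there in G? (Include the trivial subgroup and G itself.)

7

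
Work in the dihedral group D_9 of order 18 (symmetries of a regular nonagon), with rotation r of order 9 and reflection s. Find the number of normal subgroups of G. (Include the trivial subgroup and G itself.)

G has 16 subgroups. Checking conjugation-invariance by order — order 1: 1/1 normal; order 2: 0/9 normal; order 3: 1/1 normal; order 6: 0/3 normal; order 9: 1/1 normal; order 18: 1/1 normal.
Total normal subgroups: 4.

4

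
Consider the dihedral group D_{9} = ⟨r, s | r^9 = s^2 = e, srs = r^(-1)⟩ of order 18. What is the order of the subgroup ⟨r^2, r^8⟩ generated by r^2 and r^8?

9

|⟨r^2⟩| = 9 and |⟨r^8⟩| = 9, so |H| is a multiple of lcm(9, 9) = 9 and divides |G| = 18.
Closing under the operation: H = {e, r, r^2, r^3, r^4, r^5, r^6, r^7, r^8}, so |H| = 9.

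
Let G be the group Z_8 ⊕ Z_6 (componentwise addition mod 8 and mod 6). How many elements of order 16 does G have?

An element (a,b) has order lcm(ord(a), ord(b)); count pairs with lcm equal to 16.
Enumerating gives 0 such elements.

0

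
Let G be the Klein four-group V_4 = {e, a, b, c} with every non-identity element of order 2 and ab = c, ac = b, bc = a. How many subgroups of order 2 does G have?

3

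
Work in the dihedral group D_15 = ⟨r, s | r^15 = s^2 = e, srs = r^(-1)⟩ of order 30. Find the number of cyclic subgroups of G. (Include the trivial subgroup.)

Each element a generates a cyclic subgroup ⟨a⟩; distinct elements may generate the same one (a cyclic group of order d has φ(d) generators).
Cyclic subgroups by order — order 1: 1; order 2: 15; order 3: 1; order 5: 1; order 15: 1.
Total: 19.

19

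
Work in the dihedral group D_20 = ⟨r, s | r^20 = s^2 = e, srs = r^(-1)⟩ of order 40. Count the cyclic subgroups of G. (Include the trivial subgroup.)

Each element a generates a cyclic subgroup ⟨a⟩; distinct elements may generate the same one (a cyclic group of order d has φ(d) generators).
Cyclic subgroups by order — order 1: 1; order 2: 21; order 4: 1; order 5: 1; order 10: 1; order 20: 1.
Total: 26.

26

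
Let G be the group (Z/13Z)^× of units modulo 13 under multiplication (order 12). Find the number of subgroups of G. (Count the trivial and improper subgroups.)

6

|G| = 12, so by Lagrange every subgroup order divides 12. Divisors: 1, 2, 3, 4, 6, 12.
Subgroups by order — order 1: 1; order 2: 1; order 3: 1; order 4: 1; order 6: 1; order 12: 1.
Total: 1 + 1 + 1 + 1 + 1 + 1 = 6.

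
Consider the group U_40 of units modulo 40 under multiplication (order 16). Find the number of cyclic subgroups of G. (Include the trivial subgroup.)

12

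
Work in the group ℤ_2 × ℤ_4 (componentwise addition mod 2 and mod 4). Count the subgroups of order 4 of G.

3

|G| = 8 and 4 | 8, so subgroups of order 4 are possible by Lagrange.
The subgroups of order 4 are: {(0,0), (0,1), (0,2), (0,3)}; {(0,0), (0,2), (1,0), (1,2)}; {(0,0), (0,2), (1,1), (1,3)}.
So G has 3 subgroups of order 4.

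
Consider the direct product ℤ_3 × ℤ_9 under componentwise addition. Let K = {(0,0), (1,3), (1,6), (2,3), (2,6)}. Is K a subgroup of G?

|K| = 5 does not divide |G| = 27, so by Lagrange K is not a subgroup.

No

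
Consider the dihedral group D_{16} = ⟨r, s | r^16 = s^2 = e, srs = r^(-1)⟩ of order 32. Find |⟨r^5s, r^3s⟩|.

|⟨r^5s⟩| = 2 and |⟨r^3s⟩| = 2, so |H| is a multiple of lcm(2, 2) = 2 and divides |G| = 32.
Closing under the operation: H = {e, r^2, r^4, r^6, r^8, r^10, r^12, r^14, rs, r^3s, r^5s, r^7s, r^9s, r^11s, r^13s, r^15s}, so |H| = 16.

16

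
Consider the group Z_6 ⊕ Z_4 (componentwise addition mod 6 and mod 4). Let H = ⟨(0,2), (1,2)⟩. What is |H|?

12

|⟨(0,2)⟩| = 2 and |⟨(1,2)⟩| = 6, so |H| is a multiple of lcm(2, 6) = 6 and divides |G| = 24.
Closing under the operation: H = {(0,0), (0,2), (1,0), (1,2), (2,0), (2,2), (3,0), (3,2), (4,0), (4,2), (5,0), (5,2)}, so |H| = 12.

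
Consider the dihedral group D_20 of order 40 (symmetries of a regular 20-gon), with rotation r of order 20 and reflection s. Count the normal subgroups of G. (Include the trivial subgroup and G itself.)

G has 48 subgroups. Checking conjugation-invariance by order — order 1: 1/1 normal; order 2: 1/21 normal; order 4: 1/11 normal; order 5: 1/1 normal; order 8: 0/5 normal; order 10: 1/5 normal; order 20: 3/3 normal; order 40: 1/1 normal.
Total normal subgroups: 9.

9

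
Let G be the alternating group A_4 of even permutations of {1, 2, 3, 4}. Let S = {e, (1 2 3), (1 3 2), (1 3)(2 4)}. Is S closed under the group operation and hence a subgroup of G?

Closure fails: (1 3 2) ∘ (1 3)(2 4) = (1 2 4) ∉ S. So S is not a subgroup.

No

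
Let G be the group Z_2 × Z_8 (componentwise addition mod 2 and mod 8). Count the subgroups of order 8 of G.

|G| = 16 and 8 | 16, so subgroups of order 8 are possible by Lagrange.
The subgroups of order 8 are: {(0,0), (0,1), (0,2), (0,3), (0,4), (0,5), (0,6), (0,7)}; {(0,0), (0,2), (0,4), (0,6), (1,0), (1,2), (1,4), (1,6)}; {(0,0), (0,2), (0,4), (0,6), (1,1), (1,3), (1,5), (1,7)}.
So G has 3 subgroups of order 8.

3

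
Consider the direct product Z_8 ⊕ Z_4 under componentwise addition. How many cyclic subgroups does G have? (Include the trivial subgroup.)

Group the elements of G by the cyclic subgroup they generate; each cyclic subgroup of order d accounts for φ(d) elements.
Cyclic subgroups by order — order 1: 1; order 2: 3; order 4: 6; order 8: 4.
Total: 14.

14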